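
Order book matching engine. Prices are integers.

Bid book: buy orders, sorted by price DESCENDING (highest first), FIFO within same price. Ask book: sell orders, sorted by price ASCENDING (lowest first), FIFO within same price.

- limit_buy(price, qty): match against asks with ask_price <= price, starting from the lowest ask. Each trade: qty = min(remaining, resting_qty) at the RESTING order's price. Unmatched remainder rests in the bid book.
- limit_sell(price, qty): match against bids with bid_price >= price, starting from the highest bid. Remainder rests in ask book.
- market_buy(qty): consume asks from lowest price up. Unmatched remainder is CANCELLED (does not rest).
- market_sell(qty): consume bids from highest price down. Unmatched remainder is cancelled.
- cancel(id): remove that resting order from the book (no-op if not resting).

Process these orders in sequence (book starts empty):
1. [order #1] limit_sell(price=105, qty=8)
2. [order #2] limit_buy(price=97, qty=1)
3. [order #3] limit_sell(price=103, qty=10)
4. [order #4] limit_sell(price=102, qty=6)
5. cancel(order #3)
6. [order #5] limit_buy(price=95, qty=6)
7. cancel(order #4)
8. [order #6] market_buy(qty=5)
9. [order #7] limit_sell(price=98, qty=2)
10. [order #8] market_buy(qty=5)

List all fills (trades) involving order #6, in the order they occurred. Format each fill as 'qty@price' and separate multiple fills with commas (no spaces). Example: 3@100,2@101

After op 1 [order #1] limit_sell(price=105, qty=8): fills=none; bids=[-] asks=[#1:8@105]
After op 2 [order #2] limit_buy(price=97, qty=1): fills=none; bids=[#2:1@97] asks=[#1:8@105]
After op 3 [order #3] limit_sell(price=103, qty=10): fills=none; bids=[#2:1@97] asks=[#3:10@103 #1:8@105]
After op 4 [order #4] limit_sell(price=102, qty=6): fills=none; bids=[#2:1@97] asks=[#4:6@102 #3:10@103 #1:8@105]
After op 5 cancel(order #3): fills=none; bids=[#2:1@97] asks=[#4:6@102 #1:8@105]
After op 6 [order #5] limit_buy(price=95, qty=6): fills=none; bids=[#2:1@97 #5:6@95] asks=[#4:6@102 #1:8@105]
After op 7 cancel(order #4): fills=none; bids=[#2:1@97 #5:6@95] asks=[#1:8@105]
After op 8 [order #6] market_buy(qty=5): fills=#6x#1:5@105; bids=[#2:1@97 #5:6@95] asks=[#1:3@105]
After op 9 [order #7] limit_sell(price=98, qty=2): fills=none; bids=[#2:1@97 #5:6@95] asks=[#7:2@98 #1:3@105]
After op 10 [order #8] market_buy(qty=5): fills=#8x#7:2@98 #8x#1:3@105; bids=[#2:1@97 #5:6@95] asks=[-]

Answer: 5@105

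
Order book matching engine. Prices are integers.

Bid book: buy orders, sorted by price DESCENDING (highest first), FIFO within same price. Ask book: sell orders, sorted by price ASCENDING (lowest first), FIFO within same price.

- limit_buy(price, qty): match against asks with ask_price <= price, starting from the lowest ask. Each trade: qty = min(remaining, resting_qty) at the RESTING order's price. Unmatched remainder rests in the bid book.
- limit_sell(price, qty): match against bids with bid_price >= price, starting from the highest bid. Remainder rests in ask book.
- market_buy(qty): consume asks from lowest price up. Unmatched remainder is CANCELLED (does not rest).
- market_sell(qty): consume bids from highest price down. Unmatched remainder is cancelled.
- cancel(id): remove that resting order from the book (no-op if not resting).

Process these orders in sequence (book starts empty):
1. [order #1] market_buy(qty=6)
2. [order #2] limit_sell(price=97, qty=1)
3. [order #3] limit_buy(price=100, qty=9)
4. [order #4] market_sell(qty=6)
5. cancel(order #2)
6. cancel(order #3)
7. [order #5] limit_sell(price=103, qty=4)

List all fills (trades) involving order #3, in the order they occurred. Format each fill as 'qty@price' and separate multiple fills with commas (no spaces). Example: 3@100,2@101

Answer: 1@97,6@100

Derivation:
After op 1 [order #1] market_buy(qty=6): fills=none; bids=[-] asks=[-]
After op 2 [order #2] limit_sell(price=97, qty=1): fills=none; bids=[-] asks=[#2:1@97]
After op 3 [order #3] limit_buy(price=100, qty=9): fills=#3x#2:1@97; bids=[#3:8@100] asks=[-]
After op 4 [order #4] market_sell(qty=6): fills=#3x#4:6@100; bids=[#3:2@100] asks=[-]
After op 5 cancel(order #2): fills=none; bids=[#3:2@100] asks=[-]
After op 6 cancel(order #3): fills=none; bids=[-] asks=[-]
After op 7 [order #5] limit_sell(price=103, qty=4): fills=none; bids=[-] asks=[#5:4@103]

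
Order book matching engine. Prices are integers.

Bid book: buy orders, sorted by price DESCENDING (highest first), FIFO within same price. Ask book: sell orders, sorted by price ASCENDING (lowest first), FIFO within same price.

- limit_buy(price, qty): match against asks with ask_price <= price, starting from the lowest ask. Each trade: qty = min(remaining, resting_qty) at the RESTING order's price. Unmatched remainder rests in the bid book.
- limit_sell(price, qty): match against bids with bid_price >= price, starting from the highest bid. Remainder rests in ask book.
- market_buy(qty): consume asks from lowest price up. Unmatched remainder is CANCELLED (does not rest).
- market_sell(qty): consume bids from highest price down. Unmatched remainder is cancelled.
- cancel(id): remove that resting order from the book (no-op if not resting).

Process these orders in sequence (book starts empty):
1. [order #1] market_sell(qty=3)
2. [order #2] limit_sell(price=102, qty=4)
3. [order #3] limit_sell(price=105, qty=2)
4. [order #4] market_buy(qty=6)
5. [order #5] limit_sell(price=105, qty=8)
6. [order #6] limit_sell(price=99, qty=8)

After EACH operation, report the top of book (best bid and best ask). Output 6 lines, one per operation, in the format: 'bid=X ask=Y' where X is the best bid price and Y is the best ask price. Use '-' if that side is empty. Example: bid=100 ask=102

After op 1 [order #1] market_sell(qty=3): fills=none; bids=[-] asks=[-]
After op 2 [order #2] limit_sell(price=102, qty=4): fills=none; bids=[-] asks=[#2:4@102]
After op 3 [order #3] limit_sell(price=105, qty=2): fills=none; bids=[-] asks=[#2:4@102 #3:2@105]
After op 4 [order #4] market_buy(qty=6): fills=#4x#2:4@102 #4x#3:2@105; bids=[-] asks=[-]
After op 5 [order #5] limit_sell(price=105, qty=8): fills=none; bids=[-] asks=[#5:8@105]
After op 6 [order #6] limit_sell(price=99, qty=8): fills=none; bids=[-] asks=[#6:8@99 #5:8@105]

Answer: bid=- ask=-
bid=- ask=102
bid=- ask=102
bid=- ask=-
bid=- ask=105
bid=- ask=99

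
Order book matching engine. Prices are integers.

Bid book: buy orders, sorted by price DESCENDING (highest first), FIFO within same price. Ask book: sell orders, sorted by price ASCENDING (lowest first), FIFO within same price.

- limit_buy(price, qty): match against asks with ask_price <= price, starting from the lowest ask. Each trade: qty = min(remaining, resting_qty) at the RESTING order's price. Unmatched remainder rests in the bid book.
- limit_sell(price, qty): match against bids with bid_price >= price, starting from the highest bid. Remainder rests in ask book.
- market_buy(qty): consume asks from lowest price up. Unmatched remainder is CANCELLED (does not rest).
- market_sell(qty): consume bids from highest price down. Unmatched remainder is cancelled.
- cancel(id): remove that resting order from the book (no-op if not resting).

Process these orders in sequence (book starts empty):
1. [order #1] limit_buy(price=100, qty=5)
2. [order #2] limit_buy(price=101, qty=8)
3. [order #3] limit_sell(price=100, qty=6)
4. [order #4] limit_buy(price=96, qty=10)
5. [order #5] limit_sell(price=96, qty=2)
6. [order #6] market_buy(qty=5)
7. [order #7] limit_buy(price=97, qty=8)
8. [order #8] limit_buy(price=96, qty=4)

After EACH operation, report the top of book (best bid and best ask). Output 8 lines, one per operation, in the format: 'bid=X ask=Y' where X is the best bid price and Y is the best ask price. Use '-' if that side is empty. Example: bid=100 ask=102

Answer: bid=100 ask=-
bid=101 ask=-
bid=101 ask=-
bid=101 ask=-
bid=100 ask=-
bid=100 ask=-
bid=100 ask=-
bid=100 ask=-

Derivation:
After op 1 [order #1] limit_buy(price=100, qty=5): fills=none; bids=[#1:5@100] asks=[-]
After op 2 [order #2] limit_buy(price=101, qty=8): fills=none; bids=[#2:8@101 #1:5@100] asks=[-]
After op 3 [order #3] limit_sell(price=100, qty=6): fills=#2x#3:6@101; bids=[#2:2@101 #1:5@100] asks=[-]
After op 4 [order #4] limit_buy(price=96, qty=10): fills=none; bids=[#2:2@101 #1:5@100 #4:10@96] asks=[-]
After op 5 [order #5] limit_sell(price=96, qty=2): fills=#2x#5:2@101; bids=[#1:5@100 #4:10@96] asks=[-]
After op 6 [order #6] market_buy(qty=5): fills=none; bids=[#1:5@100 #4:10@96] asks=[-]
After op 7 [order #7] limit_buy(price=97, qty=8): fills=none; bids=[#1:5@100 #7:8@97 #4:10@96] asks=[-]
After op 8 [order #8] limit_buy(price=96, qty=4): fills=none; bids=[#1:5@100 #7:8@97 #4:10@96 #8:4@96] asks=[-]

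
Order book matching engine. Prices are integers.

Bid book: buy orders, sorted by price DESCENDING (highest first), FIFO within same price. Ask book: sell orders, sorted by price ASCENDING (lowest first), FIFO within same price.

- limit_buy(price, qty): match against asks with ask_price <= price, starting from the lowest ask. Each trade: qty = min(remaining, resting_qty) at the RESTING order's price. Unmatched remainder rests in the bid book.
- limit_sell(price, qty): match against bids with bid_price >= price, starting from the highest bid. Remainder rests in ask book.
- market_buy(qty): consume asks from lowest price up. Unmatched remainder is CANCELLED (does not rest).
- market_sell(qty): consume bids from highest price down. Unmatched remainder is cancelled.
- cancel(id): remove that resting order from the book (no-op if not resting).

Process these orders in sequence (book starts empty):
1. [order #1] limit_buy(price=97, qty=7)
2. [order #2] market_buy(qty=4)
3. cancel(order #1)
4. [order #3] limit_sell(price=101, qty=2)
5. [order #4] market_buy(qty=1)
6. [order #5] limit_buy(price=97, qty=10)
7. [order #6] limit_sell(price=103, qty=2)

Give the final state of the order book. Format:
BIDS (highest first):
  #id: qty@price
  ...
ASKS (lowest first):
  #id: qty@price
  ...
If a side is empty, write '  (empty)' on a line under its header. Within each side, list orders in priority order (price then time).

After op 1 [order #1] limit_buy(price=97, qty=7): fills=none; bids=[#1:7@97] asks=[-]
After op 2 [order #2] market_buy(qty=4): fills=none; bids=[#1:7@97] asks=[-]
After op 3 cancel(order #1): fills=none; bids=[-] asks=[-]
After op 4 [order #3] limit_sell(price=101, qty=2): fills=none; bids=[-] asks=[#3:2@101]
After op 5 [order #4] market_buy(qty=1): fills=#4x#3:1@101; bids=[-] asks=[#3:1@101]
After op 6 [order #5] limit_buy(price=97, qty=10): fills=none; bids=[#5:10@97] asks=[#3:1@101]
After op 7 [order #6] limit_sell(price=103, qty=2): fills=none; bids=[#5:10@97] asks=[#3:1@101 #6:2@103]

Answer: BIDS (highest first):
  #5: 10@97
ASKS (lowest first):
  #3: 1@101
  #6: 2@103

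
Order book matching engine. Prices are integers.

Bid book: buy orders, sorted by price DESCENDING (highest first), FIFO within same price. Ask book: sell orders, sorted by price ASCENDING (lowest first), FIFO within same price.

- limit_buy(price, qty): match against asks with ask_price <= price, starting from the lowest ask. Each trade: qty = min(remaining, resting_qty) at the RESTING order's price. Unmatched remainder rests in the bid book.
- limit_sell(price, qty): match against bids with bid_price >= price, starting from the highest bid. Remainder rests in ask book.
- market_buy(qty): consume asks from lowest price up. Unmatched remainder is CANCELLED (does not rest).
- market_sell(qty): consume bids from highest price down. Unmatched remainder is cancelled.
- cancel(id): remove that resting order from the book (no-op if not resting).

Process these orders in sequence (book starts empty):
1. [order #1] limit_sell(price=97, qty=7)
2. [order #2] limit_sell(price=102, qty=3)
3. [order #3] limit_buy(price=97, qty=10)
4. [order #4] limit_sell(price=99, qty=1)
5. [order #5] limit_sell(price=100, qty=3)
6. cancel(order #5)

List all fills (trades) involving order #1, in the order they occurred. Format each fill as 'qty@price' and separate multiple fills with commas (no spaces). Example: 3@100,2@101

Answer: 7@97

Derivation:
After op 1 [order #1] limit_sell(price=97, qty=7): fills=none; bids=[-] asks=[#1:7@97]
After op 2 [order #2] limit_sell(price=102, qty=3): fills=none; bids=[-] asks=[#1:7@97 #2:3@102]
After op 3 [order #3] limit_buy(price=97, qty=10): fills=#3x#1:7@97; bids=[#3:3@97] asks=[#2:3@102]
After op 4 [order #4] limit_sell(price=99, qty=1): fills=none; bids=[#3:3@97] asks=[#4:1@99 #2:3@102]
After op 5 [order #5] limit_sell(price=100, qty=3): fills=none; bids=[#3:3@97] asks=[#4:1@99 #5:3@100 #2:3@102]
After op 6 cancel(order #5): fills=none; bids=[#3:3@97] asks=[#4:1@99 #2:3@102]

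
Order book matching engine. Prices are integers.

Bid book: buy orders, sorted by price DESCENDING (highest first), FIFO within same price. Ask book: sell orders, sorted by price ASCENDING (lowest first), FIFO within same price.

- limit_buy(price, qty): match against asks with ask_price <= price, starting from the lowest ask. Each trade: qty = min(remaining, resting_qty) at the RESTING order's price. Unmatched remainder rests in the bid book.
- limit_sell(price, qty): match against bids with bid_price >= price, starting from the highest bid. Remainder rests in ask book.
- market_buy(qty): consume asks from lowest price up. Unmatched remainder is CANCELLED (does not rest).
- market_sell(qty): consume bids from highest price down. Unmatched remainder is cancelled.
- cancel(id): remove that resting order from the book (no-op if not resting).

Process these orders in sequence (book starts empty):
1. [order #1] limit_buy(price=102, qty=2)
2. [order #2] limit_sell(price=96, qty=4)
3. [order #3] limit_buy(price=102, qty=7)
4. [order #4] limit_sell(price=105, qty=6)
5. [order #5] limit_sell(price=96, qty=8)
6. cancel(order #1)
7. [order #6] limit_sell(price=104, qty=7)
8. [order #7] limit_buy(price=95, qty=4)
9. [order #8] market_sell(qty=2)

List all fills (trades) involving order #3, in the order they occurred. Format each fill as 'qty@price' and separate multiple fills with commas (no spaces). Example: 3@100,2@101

Answer: 2@96,5@102

Derivation:
After op 1 [order #1] limit_buy(price=102, qty=2): fills=none; bids=[#1:2@102] asks=[-]
After op 2 [order #2] limit_sell(price=96, qty=4): fills=#1x#2:2@102; bids=[-] asks=[#2:2@96]
After op 3 [order #3] limit_buy(price=102, qty=7): fills=#3x#2:2@96; bids=[#3:5@102] asks=[-]
After op 4 [order #4] limit_sell(price=105, qty=6): fills=none; bids=[#3:5@102] asks=[#4:6@105]
After op 5 [order #5] limit_sell(price=96, qty=8): fills=#3x#5:5@102; bids=[-] asks=[#5:3@96 #4:6@105]
After op 6 cancel(order #1): fills=none; bids=[-] asks=[#5:3@96 #4:6@105]
After op 7 [order #6] limit_sell(price=104, qty=7): fills=none; bids=[-] asks=[#5:3@96 #6:7@104 #4:6@105]
After op 8 [order #7] limit_buy(price=95, qty=4): fills=none; bids=[#7:4@95] asks=[#5:3@96 #6:7@104 #4:6@105]
After op 9 [order #8] market_sell(qty=2): fills=#7x#8:2@95; bids=[#7:2@95] asks=[#5:3@96 #6:7@104 #4:6@105]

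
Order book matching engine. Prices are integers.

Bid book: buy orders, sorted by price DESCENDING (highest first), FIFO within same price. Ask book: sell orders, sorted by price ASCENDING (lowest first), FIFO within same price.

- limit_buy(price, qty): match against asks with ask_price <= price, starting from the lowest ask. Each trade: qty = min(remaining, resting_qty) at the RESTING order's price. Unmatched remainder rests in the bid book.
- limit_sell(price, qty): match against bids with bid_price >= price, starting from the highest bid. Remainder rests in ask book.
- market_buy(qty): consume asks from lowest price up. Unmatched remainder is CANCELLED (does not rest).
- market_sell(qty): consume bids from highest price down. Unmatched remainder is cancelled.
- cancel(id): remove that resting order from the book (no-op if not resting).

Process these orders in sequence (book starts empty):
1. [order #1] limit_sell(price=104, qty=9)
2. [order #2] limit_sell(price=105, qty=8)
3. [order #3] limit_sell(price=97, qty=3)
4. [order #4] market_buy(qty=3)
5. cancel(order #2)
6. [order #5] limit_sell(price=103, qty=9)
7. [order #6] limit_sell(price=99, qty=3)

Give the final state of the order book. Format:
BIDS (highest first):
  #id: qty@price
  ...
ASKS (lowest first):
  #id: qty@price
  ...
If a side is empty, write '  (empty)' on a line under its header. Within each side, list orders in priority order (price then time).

After op 1 [order #1] limit_sell(price=104, qty=9): fills=none; bids=[-] asks=[#1:9@104]
After op 2 [order #2] limit_sell(price=105, qty=8): fills=none; bids=[-] asks=[#1:9@104 #2:8@105]
After op 3 [order #3] limit_sell(price=97, qty=3): fills=none; bids=[-] asks=[#3:3@97 #1:9@104 #2:8@105]
After op 4 [order #4] market_buy(qty=3): fills=#4x#3:3@97; bids=[-] asks=[#1:9@104 #2:8@105]
After op 5 cancel(order #2): fills=none; bids=[-] asks=[#1:9@104]
After op 6 [order #5] limit_sell(price=103, qty=9): fills=none; bids=[-] asks=[#5:9@103 #1:9@104]
After op 7 [order #6] limit_sell(price=99, qty=3): fills=none; bids=[-] asks=[#6:3@99 #5:9@103 #1:9@104]

Answer: BIDS (highest first):
  (empty)
ASKS (lowest first):
  #6: 3@99
  #5: 9@103
  #1: 9@104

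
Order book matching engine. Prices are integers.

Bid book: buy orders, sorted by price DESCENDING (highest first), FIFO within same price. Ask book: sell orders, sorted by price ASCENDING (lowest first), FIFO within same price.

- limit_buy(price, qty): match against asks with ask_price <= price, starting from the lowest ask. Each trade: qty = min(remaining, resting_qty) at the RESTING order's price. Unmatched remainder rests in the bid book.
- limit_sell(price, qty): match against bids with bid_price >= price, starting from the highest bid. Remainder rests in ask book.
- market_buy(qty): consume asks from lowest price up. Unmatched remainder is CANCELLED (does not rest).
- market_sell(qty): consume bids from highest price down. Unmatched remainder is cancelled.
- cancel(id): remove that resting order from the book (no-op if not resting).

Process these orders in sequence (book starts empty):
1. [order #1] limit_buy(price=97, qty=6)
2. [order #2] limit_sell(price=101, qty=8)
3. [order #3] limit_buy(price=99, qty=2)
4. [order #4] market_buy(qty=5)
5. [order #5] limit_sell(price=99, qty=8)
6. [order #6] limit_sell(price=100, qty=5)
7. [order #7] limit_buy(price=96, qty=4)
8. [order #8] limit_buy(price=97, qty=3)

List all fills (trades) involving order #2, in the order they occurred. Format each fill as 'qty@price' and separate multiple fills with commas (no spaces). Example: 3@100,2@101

Answer: 5@101

Derivation:
After op 1 [order #1] limit_buy(price=97, qty=6): fills=none; bids=[#1:6@97] asks=[-]
After op 2 [order #2] limit_sell(price=101, qty=8): fills=none; bids=[#1:6@97] asks=[#2:8@101]
After op 3 [order #3] limit_buy(price=99, qty=2): fills=none; bids=[#3:2@99 #1:6@97] asks=[#2:8@101]
After op 4 [order #4] market_buy(qty=5): fills=#4x#2:5@101; bids=[#3:2@99 #1:6@97] asks=[#2:3@101]
After op 5 [order #5] limit_sell(price=99, qty=8): fills=#3x#5:2@99; bids=[#1:6@97] asks=[#5:6@99 #2:3@101]
After op 6 [order #6] limit_sell(price=100, qty=5): fills=none; bids=[#1:6@97] asks=[#5:6@99 #6:5@100 #2:3@101]
After op 7 [order #7] limit_buy(price=96, qty=4): fills=none; bids=[#1:6@97 #7:4@96] asks=[#5:6@99 #6:5@100 #2:3@101]
After op 8 [order #8] limit_buy(price=97, qty=3): fills=none; bids=[#1:6@97 #8:3@97 #7:4@96] asks=[#5:6@99 #6:5@100 #2:3@101]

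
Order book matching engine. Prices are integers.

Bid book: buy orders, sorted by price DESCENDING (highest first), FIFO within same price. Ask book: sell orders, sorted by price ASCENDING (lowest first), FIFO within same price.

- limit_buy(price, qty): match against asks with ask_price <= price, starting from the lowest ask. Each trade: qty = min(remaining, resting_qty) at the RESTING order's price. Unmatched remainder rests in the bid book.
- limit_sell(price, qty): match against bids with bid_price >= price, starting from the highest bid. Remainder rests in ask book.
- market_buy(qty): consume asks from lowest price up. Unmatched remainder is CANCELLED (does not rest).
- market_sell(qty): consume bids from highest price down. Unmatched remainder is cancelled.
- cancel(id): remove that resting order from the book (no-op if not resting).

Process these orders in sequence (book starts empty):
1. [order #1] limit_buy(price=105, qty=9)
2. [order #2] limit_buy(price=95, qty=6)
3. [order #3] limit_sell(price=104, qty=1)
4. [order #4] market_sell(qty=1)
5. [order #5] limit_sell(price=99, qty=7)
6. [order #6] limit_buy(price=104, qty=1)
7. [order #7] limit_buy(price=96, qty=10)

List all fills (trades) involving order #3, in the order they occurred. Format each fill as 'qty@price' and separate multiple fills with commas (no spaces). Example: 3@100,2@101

Answer: 1@105

Derivation:
After op 1 [order #1] limit_buy(price=105, qty=9): fills=none; bids=[#1:9@105] asks=[-]
After op 2 [order #2] limit_buy(price=95, qty=6): fills=none; bids=[#1:9@105 #2:6@95] asks=[-]
After op 3 [order #3] limit_sell(price=104, qty=1): fills=#1x#3:1@105; bids=[#1:8@105 #2:6@95] asks=[-]
After op 4 [order #4] market_sell(qty=1): fills=#1x#4:1@105; bids=[#1:7@105 #2:6@95] asks=[-]
After op 5 [order #5] limit_sell(price=99, qty=7): fills=#1x#5:7@105; bids=[#2:6@95] asks=[-]
After op 6 [order #6] limit_buy(price=104, qty=1): fills=none; bids=[#6:1@104 #2:6@95] asks=[-]
After op 7 [order #7] limit_buy(price=96, qty=10): fills=none; bids=[#6:1@104 #7:10@96 #2:6@95] asks=[-]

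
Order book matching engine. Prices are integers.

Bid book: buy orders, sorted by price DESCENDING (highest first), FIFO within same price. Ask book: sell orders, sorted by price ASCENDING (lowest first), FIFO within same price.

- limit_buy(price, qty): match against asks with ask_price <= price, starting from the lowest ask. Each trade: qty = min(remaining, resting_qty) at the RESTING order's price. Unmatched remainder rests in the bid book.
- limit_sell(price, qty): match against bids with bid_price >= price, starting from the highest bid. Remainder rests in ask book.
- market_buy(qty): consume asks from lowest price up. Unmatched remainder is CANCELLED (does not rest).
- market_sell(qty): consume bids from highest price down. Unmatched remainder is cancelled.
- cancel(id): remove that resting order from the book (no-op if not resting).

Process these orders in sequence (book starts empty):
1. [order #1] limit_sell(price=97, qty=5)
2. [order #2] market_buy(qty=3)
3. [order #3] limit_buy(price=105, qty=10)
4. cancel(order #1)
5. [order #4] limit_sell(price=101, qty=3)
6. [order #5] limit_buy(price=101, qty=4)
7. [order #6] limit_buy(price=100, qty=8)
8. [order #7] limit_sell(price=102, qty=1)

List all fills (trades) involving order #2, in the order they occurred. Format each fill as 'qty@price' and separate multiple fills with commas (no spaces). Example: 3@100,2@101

Answer: 3@97

Derivation:
After op 1 [order #1] limit_sell(price=97, qty=5): fills=none; bids=[-] asks=[#1:5@97]
After op 2 [order #2] market_buy(qty=3): fills=#2x#1:3@97; bids=[-] asks=[#1:2@97]
After op 3 [order #3] limit_buy(price=105, qty=10): fills=#3x#1:2@97; bids=[#3:8@105] asks=[-]
After op 4 cancel(order #1): fills=none; bids=[#3:8@105] asks=[-]
After op 5 [order #4] limit_sell(price=101, qty=3): fills=#3x#4:3@105; bids=[#3:5@105] asks=[-]
After op 6 [order #5] limit_buy(price=101, qty=4): fills=none; bids=[#3:5@105 #5:4@101] asks=[-]
After op 7 [order #6] limit_buy(price=100, qty=8): fills=none; bids=[#3:5@105 #5:4@101 #6:8@100] asks=[-]
After op 8 [order #7] limit_sell(price=102, qty=1): fills=#3x#7:1@105; bids=[#3:4@105 #5:4@101 #6:8@100] asks=[-]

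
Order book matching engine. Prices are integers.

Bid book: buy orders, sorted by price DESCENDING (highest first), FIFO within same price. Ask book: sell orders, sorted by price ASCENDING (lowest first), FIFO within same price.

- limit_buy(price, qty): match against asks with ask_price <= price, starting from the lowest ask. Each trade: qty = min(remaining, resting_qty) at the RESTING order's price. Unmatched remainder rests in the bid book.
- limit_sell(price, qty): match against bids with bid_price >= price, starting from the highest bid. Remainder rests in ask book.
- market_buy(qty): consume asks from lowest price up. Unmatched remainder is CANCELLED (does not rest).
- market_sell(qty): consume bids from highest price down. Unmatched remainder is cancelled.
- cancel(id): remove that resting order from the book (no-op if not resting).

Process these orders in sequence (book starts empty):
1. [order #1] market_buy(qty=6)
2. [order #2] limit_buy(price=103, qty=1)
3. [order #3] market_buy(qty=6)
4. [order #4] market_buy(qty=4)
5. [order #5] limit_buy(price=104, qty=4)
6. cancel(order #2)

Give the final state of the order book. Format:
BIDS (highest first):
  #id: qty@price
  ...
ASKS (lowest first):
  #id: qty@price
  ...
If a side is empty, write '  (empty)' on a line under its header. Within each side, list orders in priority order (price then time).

Answer: BIDS (highest first):
  #5: 4@104
ASKS (lowest first):
  (empty)

Derivation:
After op 1 [order #1] market_buy(qty=6): fills=none; bids=[-] asks=[-]
After op 2 [order #2] limit_buy(price=103, qty=1): fills=none; bids=[#2:1@103] asks=[-]
After op 3 [order #3] market_buy(qty=6): fills=none; bids=[#2:1@103] asks=[-]
After op 4 [order #4] market_buy(qty=4): fills=none; bids=[#2:1@103] asks=[-]
After op 5 [order #5] limit_buy(price=104, qty=4): fills=none; bids=[#5:4@104 #2:1@103] asks=[-]
After op 6 cancel(order #2): fills=none; bids=[#5:4@104] asks=[-]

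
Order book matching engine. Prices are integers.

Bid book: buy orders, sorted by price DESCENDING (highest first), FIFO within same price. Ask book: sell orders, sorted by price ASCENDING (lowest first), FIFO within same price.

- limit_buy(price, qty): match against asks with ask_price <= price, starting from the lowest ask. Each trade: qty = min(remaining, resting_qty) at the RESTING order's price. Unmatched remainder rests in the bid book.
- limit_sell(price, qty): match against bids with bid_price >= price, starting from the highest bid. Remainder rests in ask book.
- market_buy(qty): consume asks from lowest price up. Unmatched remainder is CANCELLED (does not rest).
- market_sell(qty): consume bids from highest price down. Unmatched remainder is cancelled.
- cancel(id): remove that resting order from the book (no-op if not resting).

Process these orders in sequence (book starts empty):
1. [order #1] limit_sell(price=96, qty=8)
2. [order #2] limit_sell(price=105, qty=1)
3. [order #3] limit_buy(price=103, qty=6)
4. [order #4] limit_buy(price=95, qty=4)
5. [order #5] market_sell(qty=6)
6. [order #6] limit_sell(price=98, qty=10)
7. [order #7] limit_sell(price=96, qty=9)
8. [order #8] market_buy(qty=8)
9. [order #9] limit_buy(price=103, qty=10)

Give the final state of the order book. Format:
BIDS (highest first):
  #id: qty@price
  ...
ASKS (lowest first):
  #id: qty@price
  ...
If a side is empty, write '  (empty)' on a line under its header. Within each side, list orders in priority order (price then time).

Answer: BIDS (highest first):
  (empty)
ASKS (lowest first):
  #6: 3@98
  #2: 1@105

Derivation:
After op 1 [order #1] limit_sell(price=96, qty=8): fills=none; bids=[-] asks=[#1:8@96]
After op 2 [order #2] limit_sell(price=105, qty=1): fills=none; bids=[-] asks=[#1:8@96 #2:1@105]
After op 3 [order #3] limit_buy(price=103, qty=6): fills=#3x#1:6@96; bids=[-] asks=[#1:2@96 #2:1@105]
After op 4 [order #4] limit_buy(price=95, qty=4): fills=none; bids=[#4:4@95] asks=[#1:2@96 #2:1@105]
After op 5 [order #5] market_sell(qty=6): fills=#4x#5:4@95; bids=[-] asks=[#1:2@96 #2:1@105]
After op 6 [order #6] limit_sell(price=98, qty=10): fills=none; bids=[-] asks=[#1:2@96 #6:10@98 #2:1@105]
After op 7 [order #7] limit_sell(price=96, qty=9): fills=none; bids=[-] asks=[#1:2@96 #7:9@96 #6:10@98 #2:1@105]
After op 8 [order #8] market_buy(qty=8): fills=#8x#1:2@96 #8x#7:6@96; bids=[-] asks=[#7:3@96 #6:10@98 #2:1@105]
After op 9 [order #9] limit_buy(price=103, qty=10): fills=#9x#7:3@96 #9x#6:7@98; bids=[-] asks=[#6:3@98 #2:1@105]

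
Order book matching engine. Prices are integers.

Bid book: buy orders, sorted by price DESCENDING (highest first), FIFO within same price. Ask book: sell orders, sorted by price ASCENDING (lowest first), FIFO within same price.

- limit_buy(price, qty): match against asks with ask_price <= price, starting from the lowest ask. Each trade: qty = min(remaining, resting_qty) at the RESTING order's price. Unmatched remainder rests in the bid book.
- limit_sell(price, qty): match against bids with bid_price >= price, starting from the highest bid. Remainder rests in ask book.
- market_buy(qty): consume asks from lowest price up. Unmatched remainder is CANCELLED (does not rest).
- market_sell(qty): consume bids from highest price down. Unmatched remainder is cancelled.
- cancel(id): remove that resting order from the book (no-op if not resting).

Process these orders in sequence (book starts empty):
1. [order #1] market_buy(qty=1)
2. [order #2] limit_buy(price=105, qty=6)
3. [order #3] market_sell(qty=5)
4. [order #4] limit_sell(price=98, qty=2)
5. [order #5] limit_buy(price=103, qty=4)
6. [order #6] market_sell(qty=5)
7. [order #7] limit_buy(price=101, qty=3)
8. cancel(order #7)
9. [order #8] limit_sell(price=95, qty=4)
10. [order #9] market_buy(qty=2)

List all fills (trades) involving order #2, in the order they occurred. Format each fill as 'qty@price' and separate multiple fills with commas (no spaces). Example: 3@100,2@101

Answer: 5@105,1@105

Derivation:
After op 1 [order #1] market_buy(qty=1): fills=none; bids=[-] asks=[-]
After op 2 [order #2] limit_buy(price=105, qty=6): fills=none; bids=[#2:6@105] asks=[-]
After op 3 [order #3] market_sell(qty=5): fills=#2x#3:5@105; bids=[#2:1@105] asks=[-]
After op 4 [order #4] limit_sell(price=98, qty=2): fills=#2x#4:1@105; bids=[-] asks=[#4:1@98]
After op 5 [order #5] limit_buy(price=103, qty=4): fills=#5x#4:1@98; bids=[#5:3@103] asks=[-]
After op 6 [order #6] market_sell(qty=5): fills=#5x#6:3@103; bids=[-] asks=[-]
After op 7 [order #7] limit_buy(price=101, qty=3): fills=none; bids=[#7:3@101] asks=[-]
After op 8 cancel(order #7): fills=none; bids=[-] asks=[-]
After op 9 [order #8] limit_sell(price=95, qty=4): fills=none; bids=[-] asks=[#8:4@95]
After op 10 [order #9] market_buy(qty=2): fills=#9x#8:2@95; bids=[-] asks=[#8:2@95]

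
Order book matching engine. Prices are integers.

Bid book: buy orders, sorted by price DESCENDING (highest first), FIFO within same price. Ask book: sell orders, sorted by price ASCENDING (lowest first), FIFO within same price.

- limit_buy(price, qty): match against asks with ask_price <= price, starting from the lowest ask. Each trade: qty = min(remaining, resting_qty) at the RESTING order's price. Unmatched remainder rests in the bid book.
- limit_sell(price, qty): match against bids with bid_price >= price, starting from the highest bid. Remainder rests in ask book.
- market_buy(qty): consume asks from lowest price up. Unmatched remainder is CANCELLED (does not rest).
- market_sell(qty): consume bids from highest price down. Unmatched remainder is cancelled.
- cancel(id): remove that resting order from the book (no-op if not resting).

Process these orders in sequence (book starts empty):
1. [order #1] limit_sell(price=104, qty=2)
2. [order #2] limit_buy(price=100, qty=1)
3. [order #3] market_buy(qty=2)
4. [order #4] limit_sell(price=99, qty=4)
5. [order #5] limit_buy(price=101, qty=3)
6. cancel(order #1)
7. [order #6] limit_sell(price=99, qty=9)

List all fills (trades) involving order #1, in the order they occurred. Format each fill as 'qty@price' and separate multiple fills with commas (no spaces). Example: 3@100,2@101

Answer: 2@104

Derivation:
After op 1 [order #1] limit_sell(price=104, qty=2): fills=none; bids=[-] asks=[#1:2@104]
After op 2 [order #2] limit_buy(price=100, qty=1): fills=none; bids=[#2:1@100] asks=[#1:2@104]
After op 3 [order #3] market_buy(qty=2): fills=#3x#1:2@104; bids=[#2:1@100] asks=[-]
After op 4 [order #4] limit_sell(price=99, qty=4): fills=#2x#4:1@100; bids=[-] asks=[#4:3@99]
After op 5 [order #5] limit_buy(price=101, qty=3): fills=#5x#4:3@99; bids=[-] asks=[-]
After op 6 cancel(order #1): fills=none; bids=[-] asks=[-]
After op 7 [order #6] limit_sell(price=99, qty=9): fills=none; bids=[-] asks=[#6:9@99]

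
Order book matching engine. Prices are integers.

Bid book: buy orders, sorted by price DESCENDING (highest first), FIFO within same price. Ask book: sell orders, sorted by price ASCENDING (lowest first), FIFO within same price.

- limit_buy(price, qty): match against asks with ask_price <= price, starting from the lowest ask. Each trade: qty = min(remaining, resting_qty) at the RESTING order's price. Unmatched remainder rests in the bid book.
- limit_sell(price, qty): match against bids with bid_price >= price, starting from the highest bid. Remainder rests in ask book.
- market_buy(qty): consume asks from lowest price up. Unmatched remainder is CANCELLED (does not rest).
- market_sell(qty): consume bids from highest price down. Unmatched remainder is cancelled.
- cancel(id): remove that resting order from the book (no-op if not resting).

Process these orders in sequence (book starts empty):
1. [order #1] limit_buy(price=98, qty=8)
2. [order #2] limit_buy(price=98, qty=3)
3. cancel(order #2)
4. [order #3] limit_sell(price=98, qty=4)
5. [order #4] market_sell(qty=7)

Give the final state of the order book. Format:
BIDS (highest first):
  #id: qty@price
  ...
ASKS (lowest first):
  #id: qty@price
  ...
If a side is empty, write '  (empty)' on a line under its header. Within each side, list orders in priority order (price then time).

After op 1 [order #1] limit_buy(price=98, qty=8): fills=none; bids=[#1:8@98] asks=[-]
After op 2 [order #2] limit_buy(price=98, qty=3): fills=none; bids=[#1:8@98 #2:3@98] asks=[-]
After op 3 cancel(order #2): fills=none; bids=[#1:8@98] asks=[-]
After op 4 [order #3] limit_sell(price=98, qty=4): fills=#1x#3:4@98; bids=[#1:4@98] asks=[-]
After op 5 [order #4] market_sell(qty=7): fills=#1x#4:4@98; bids=[-] asks=[-]

Answer: BIDS (highest first):
  (empty)
ASKS (lowest first):
  (empty)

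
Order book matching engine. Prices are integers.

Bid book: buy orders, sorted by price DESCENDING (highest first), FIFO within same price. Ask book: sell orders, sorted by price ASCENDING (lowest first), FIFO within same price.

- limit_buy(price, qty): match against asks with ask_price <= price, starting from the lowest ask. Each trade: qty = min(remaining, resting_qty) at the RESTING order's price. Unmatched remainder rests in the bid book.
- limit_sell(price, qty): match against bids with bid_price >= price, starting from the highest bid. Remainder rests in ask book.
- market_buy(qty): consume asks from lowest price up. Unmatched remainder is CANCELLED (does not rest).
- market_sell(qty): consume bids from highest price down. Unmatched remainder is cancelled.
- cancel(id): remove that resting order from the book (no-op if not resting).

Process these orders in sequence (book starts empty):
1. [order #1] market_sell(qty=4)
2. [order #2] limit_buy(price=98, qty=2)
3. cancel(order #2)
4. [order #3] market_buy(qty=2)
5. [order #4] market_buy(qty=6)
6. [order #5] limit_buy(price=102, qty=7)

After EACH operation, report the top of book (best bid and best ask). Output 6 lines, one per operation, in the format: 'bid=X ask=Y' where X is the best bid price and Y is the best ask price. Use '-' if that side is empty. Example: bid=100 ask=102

Answer: bid=- ask=-
bid=98 ask=-
bid=- ask=-
bid=- ask=-
bid=- ask=-
bid=102 ask=-

Derivation:
After op 1 [order #1] market_sell(qty=4): fills=none; bids=[-] asks=[-]
After op 2 [order #2] limit_buy(price=98, qty=2): fills=none; bids=[#2:2@98] asks=[-]
After op 3 cancel(order #2): fills=none; bids=[-] asks=[-]
After op 4 [order #3] market_buy(qty=2): fills=none; bids=[-] asks=[-]
After op 5 [order #4] market_buy(qty=6): fills=none; bids=[-] asks=[-]
After op 6 [order #5] limit_buy(price=102, qty=7): fills=none; bids=[#5:7@102] asks=[-]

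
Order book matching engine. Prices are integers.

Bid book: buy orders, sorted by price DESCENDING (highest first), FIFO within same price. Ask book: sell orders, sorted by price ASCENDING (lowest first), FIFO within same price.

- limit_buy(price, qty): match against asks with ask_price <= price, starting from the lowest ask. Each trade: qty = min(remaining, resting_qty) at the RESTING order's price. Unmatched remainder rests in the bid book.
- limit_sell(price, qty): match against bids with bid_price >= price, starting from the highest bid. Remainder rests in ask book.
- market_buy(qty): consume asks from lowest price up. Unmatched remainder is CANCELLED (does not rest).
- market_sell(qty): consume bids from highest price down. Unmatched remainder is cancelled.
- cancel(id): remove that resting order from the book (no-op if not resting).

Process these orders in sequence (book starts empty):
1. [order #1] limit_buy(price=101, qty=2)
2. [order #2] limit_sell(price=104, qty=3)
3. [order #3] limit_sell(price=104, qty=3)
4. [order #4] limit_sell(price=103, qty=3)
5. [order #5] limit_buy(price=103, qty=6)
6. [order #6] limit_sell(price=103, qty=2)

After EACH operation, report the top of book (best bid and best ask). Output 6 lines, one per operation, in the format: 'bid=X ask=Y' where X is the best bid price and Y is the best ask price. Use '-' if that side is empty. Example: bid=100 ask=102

Answer: bid=101 ask=-
bid=101 ask=104
bid=101 ask=104
bid=101 ask=103
bid=103 ask=104
bid=103 ask=104

Derivation:
After op 1 [order #1] limit_buy(price=101, qty=2): fills=none; bids=[#1:2@101] asks=[-]
After op 2 [order #2] limit_sell(price=104, qty=3): fills=none; bids=[#1:2@101] asks=[#2:3@104]
After op 3 [order #3] limit_sell(price=104, qty=3): fills=none; bids=[#1:2@101] asks=[#2:3@104 #3:3@104]
After op 4 [order #4] limit_sell(price=103, qty=3): fills=none; bids=[#1:2@101] asks=[#4:3@103 #2:3@104 #3:3@104]
After op 5 [order #5] limit_buy(price=103, qty=6): fills=#5x#4:3@103; bids=[#5:3@103 #1:2@101] asks=[#2:3@104 #3:3@104]
After op 6 [order #6] limit_sell(price=103, qty=2): fills=#5x#6:2@103; bids=[#5:1@103 #1:2@101] asks=[#2:3@104 #3:3@104]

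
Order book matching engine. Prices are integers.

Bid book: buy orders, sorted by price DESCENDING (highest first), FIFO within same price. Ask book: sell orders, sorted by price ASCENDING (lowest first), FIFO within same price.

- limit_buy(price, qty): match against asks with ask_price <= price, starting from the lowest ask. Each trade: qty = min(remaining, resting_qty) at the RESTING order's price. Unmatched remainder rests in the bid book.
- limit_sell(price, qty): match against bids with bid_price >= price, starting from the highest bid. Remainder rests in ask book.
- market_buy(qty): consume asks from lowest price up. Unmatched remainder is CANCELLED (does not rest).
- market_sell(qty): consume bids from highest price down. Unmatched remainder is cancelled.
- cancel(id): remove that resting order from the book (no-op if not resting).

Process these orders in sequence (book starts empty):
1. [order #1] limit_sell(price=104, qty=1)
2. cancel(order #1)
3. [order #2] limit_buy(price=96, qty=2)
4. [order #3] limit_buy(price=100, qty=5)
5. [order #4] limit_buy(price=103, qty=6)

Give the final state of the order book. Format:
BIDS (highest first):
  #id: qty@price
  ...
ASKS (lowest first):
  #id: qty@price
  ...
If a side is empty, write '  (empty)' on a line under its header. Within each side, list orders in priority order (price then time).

Answer: BIDS (highest first):
  #4: 6@103
  #3: 5@100
  #2: 2@96
ASKS (lowest first):
  (empty)

Derivation:
After op 1 [order #1] limit_sell(price=104, qty=1): fills=none; bids=[-] asks=[#1:1@104]
After op 2 cancel(order #1): fills=none; bids=[-] asks=[-]
After op 3 [order #2] limit_buy(price=96, qty=2): fills=none; bids=[#2:2@96] asks=[-]
After op 4 [order #3] limit_buy(price=100, qty=5): fills=none; bids=[#3:5@100 #2:2@96] asks=[-]
After op 5 [order #4] limit_buy(price=103, qty=6): fills=none; bids=[#4:6@103 #3:5@100 #2:2@96] asks=[-]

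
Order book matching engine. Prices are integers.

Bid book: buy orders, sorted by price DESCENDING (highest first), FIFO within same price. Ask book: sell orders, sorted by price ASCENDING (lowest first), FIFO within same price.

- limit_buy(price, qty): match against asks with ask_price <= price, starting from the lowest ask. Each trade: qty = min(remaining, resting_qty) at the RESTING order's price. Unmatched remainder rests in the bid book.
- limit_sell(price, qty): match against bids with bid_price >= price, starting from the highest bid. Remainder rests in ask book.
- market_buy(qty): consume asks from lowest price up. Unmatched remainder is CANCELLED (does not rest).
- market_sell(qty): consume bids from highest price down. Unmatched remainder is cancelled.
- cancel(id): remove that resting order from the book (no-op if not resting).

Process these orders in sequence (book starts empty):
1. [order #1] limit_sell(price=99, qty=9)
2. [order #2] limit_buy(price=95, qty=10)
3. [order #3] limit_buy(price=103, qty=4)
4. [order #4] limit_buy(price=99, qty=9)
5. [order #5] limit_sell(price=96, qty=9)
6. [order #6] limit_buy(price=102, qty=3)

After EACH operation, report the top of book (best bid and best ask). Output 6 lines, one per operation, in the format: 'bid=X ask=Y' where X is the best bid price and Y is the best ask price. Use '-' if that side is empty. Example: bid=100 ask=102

After op 1 [order #1] limit_sell(price=99, qty=9): fills=none; bids=[-] asks=[#1:9@99]
After op 2 [order #2] limit_buy(price=95, qty=10): fills=none; bids=[#2:10@95] asks=[#1:9@99]
After op 3 [order #3] limit_buy(price=103, qty=4): fills=#3x#1:4@99; bids=[#2:10@95] asks=[#1:5@99]
After op 4 [order #4] limit_buy(price=99, qty=9): fills=#4x#1:5@99; bids=[#4:4@99 #2:10@95] asks=[-]
After op 5 [order #5] limit_sell(price=96, qty=9): fills=#4x#5:4@99; bids=[#2:10@95] asks=[#5:5@96]
After op 6 [order #6] limit_buy(price=102, qty=3): fills=#6x#5:3@96; bids=[#2:10@95] asks=[#5:2@96]

Answer: bid=- ask=99
bid=95 ask=99
bid=95 ask=99
bid=99 ask=-
bid=95 ask=96
bid=95 ask=96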